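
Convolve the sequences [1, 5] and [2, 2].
y[0] = 1×2 = 2; y[1] = 1×2 + 5×2 = 12; y[2] = 5×2 = 10

[2, 12, 10]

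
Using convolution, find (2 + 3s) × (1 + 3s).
Ascending coefficients: a = [2, 3], b = [1, 3]. c[0] = 2×1 = 2; c[1] = 2×3 + 3×1 = 9; c[2] = 3×3 = 9. Result coefficients: [2, 9, 9] → 2 + 9s + 9s^2

2 + 9s + 9s^2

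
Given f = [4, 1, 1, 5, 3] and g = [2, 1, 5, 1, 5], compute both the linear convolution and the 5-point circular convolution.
Linear: y_lin[0] = 4×2 = 8; y_lin[1] = 4×1 + 1×2 = 6; y_lin[2] = 4×5 + 1×1 + 1×2 = 23; y_lin[3] = 4×1 + 1×5 + 1×1 + 5×2 = 20; y_lin[4] = 4×5 + 1×1 + 1×5 + 5×1 + 3×2 = 37; y_lin[5] = 1×5 + 1×1 + 5×5 + 3×1 = 34; y_lin[6] = 1×5 + 5×1 + 3×5 = 25; y_lin[7] = 5×5 + 3×1 = 28; y_lin[8] = 3×5 = 15 → [8, 6, 23, 20, 37, 34, 25, 28, 15]. Circular (length 5): y[0] = 4×2 + 1×5 + 1×1 + 5×5 + 3×1 = 42; y[1] = 4×1 + 1×2 + 1×5 + 5×1 + 3×5 = 31; y[2] = 4×5 + 1×1 + 1×2 + 5×5 + 3×1 = 51; y[3] = 4×1 + 1×5 + 1×1 + 5×2 + 3×5 = 35; y[4] = 4×5 + 1×1 + 1×5 + 5×1 + 3×2 = 37 → [42, 31, 51, 35, 37]

Linear: [8, 6, 23, 20, 37, 34, 25, 28, 15], Circular: [42, 31, 51, 35, 37]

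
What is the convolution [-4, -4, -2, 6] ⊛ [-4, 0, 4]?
y[0] = -4×-4 = 16; y[1] = -4×0 + -4×-4 = 16; y[2] = -4×4 + -4×0 + -2×-4 = -8; y[3] = -4×4 + -2×0 + 6×-4 = -40; y[4] = -2×4 + 6×0 = -8; y[5] = 6×4 = 24

[16, 16, -8, -40, -8, 24]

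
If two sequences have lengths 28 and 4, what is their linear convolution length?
Linear/full convolution length: m + n - 1 = 28 + 4 - 1 = 31

31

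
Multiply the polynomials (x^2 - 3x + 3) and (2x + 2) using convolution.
Ascending coefficients: a = [3, -3, 1], b = [2, 2]. c[0] = 3×2 = 6; c[1] = 3×2 + -3×2 = 0; c[2] = -3×2 + 1×2 = -4; c[3] = 1×2 = 2. Result coefficients: [6, 0, -4, 2] → 2x^3 - 4x^2 + 6

2x^3 - 4x^2 + 6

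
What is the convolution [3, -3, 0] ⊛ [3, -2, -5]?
y[0] = 3×3 = 9; y[1] = 3×-2 + -3×3 = -15; y[2] = 3×-5 + -3×-2 + 0×3 = -9; y[3] = -3×-5 + 0×-2 = 15; y[4] = 0×-5 = 0

[9, -15, -9, 15, 0]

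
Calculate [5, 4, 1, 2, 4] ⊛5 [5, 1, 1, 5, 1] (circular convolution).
Use y[k] = Σ_j a[j]·b[(k-j) mod 5]. y[0] = 5×5 + 4×1 + 1×5 + 2×1 + 4×1 = 40; y[1] = 5×1 + 4×5 + 1×1 + 2×5 + 4×1 = 40; y[2] = 5×1 + 4×1 + 1×5 + 2×1 + 4×5 = 36; y[3] = 5×5 + 4×1 + 1×1 + 2×5 + 4×1 = 44; y[4] = 5×1 + 4×5 + 1×1 + 2×1 + 4×5 = 48. Result: [40, 40, 36, 44, 48]

[40, 40, 36, 44, 48]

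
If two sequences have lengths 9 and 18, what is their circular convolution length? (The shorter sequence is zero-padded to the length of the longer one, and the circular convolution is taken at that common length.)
Circular convolution (zero-padding the shorter input) has length max(m, n) = max(9, 18) = 18

18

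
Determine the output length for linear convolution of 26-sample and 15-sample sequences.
Linear/full convolution length: m + n - 1 = 26 + 15 - 1 = 40

40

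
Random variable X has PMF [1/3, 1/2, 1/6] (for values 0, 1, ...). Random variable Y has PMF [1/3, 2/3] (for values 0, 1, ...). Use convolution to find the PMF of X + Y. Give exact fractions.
P(X+Y=k) = Σ_i P(X=i)·P(Y=k-i) — a convolution of [1/3, 1/2, 1/6] and [1/3, 2/3]. P(X+Y=0) = (1/3)×(1/3) = 1/9; P(X+Y=1) = (1/3)×(2/3) + (1/2)×(1/3) = 2/9 + 1/6 = 7/18; P(X+Y=2) = (1/2)×(2/3) + (1/6)×(1/3) = 1/3 + 1/18 = 7/18; P(X+Y=3) = (1/6)×(2/3) = 1/9. PMF: [1/9, 7/18, 7/18, 1/9] (sums to 1 ✓)

[1/9, 7/18, 7/18, 1/9]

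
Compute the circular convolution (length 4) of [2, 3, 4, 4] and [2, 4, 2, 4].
Use y[k] = Σ_j f[j]·g[(k-j) mod 4]. y[0] = 2×2 + 3×4 + 4×2 + 4×4 = 40; y[1] = 2×4 + 3×2 + 4×4 + 4×2 = 38; y[2] = 2×2 + 3×4 + 4×2 + 4×4 = 40; y[3] = 2×4 + 3×2 + 4×4 + 4×2 = 38. Result: [40, 38, 40, 38]

[40, 38, 40, 38]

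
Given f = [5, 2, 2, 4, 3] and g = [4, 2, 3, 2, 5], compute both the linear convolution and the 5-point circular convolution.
Linear: y_lin[0] = 5×4 = 20; y_lin[1] = 5×2 + 2×4 = 18; y_lin[2] = 5×3 + 2×2 + 2×4 = 27; y_lin[3] = 5×2 + 2×3 + 2×2 + 4×4 = 36; y_lin[4] = 5×5 + 2×2 + 2×3 + 4×2 + 3×4 = 55; y_lin[5] = 2×5 + 2×2 + 4×3 + 3×2 = 32; y_lin[6] = 2×5 + 4×2 + 3×3 = 27; y_lin[7] = 4×5 + 3×2 = 26; y_lin[8] = 3×5 = 15 → [20, 18, 27, 36, 55, 32, 27, 26, 15]. Circular (length 5): y[0] = 5×4 + 2×5 + 2×2 + 4×3 + 3×2 = 52; y[1] = 5×2 + 2×4 + 2×5 + 4×2 + 3×3 = 45; y[2] = 5×3 + 2×2 + 2×4 + 4×5 + 3×2 = 53; y[3] = 5×2 + 2×3 + 2×2 + 4×4 + 3×5 = 51; y[4] = 5×5 + 2×2 + 2×3 + 4×2 + 3×4 = 55 → [52, 45, 53, 51, 55]

Linear: [20, 18, 27, 36, 55, 32, 27, 26, 15], Circular: [52, 45, 53, 51, 55]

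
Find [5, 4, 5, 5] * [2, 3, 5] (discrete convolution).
y[0] = 5×2 = 10; y[1] = 5×3 + 4×2 = 23; y[2] = 5×5 + 4×3 + 5×2 = 47; y[3] = 4×5 + 5×3 + 5×2 = 45; y[4] = 5×5 + 5×3 = 40; y[5] = 5×5 = 25

[10, 23, 47, 45, 40, 25]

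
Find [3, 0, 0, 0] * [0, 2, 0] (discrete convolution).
y[0] = 3×0 = 0; y[1] = 3×2 + 0×0 = 6; y[2] = 3×0 + 0×2 + 0×0 = 0; y[3] = 0×0 + 0×2 + 0×0 = 0; y[4] = 0×0 + 0×2 = 0; y[5] = 0×0 = 0

[0, 6, 0, 0, 0, 0]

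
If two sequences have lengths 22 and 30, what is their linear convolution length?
Linear/full convolution length: m + n - 1 = 22 + 30 - 1 = 51

51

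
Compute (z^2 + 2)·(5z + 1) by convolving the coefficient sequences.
Ascending coefficients: a = [2, 0, 1], b = [1, 5]. c[0] = 2×1 = 2; c[1] = 2×5 + 0×1 = 10; c[2] = 0×5 + 1×1 = 1; c[3] = 1×5 = 5. Result coefficients: [2, 10, 1, 5] → 5z^3 + z^2 + 10z + 2

5z^3 + z^2 + 10z + 2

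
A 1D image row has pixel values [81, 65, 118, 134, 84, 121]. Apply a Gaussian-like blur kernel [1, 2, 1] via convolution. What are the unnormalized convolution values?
Convolve image row [81, 65, 118, 134, 84, 121] with kernel [1, 2, 1]: y[0] = 81×1 = 81; y[1] = 81×2 + 65×1 = 227; y[2] = 81×1 + 65×2 + 118×1 = 329; y[3] = 65×1 + 118×2 + 134×1 = 435; y[4] = 118×1 + 134×2 + 84×1 = 470; y[5] = 134×1 + 84×2 + 121×1 = 423; y[6] = 84×1 + 121×2 = 326; y[7] = 121×1 = 121 → [81, 227, 329, 435, 470, 423, 326, 121]. Normalization factor = sum(kernel) = 4.

[81, 227, 329, 435, 470, 423, 326, 121]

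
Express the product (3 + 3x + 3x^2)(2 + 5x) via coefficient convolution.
Ascending coefficients: a = [3, 3, 3], b = [2, 5]. c[0] = 3×2 = 6; c[1] = 3×5 + 3×2 = 21; c[2] = 3×5 + 3×2 = 21; c[3] = 3×5 = 15. Result coefficients: [6, 21, 21, 15] → 6 + 21x + 21x^2 + 15x^3

6 + 21x + 21x^2 + 15x^3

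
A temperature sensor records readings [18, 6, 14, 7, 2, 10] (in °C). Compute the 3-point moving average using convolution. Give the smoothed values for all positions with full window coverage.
3-point moving average kernel = [1, 1, 1]. Apply in 'valid' mode (full window coverage): avg[0] = (18 + 6 + 14) / 3 = 12.67; avg[1] = (6 + 14 + 7) / 3 = 9.0; avg[2] = (14 + 7 + 2) / 3 = 7.67; avg[3] = (7 + 2 + 10) / 3 = 6.33. Smoothed values: [12.67, 9.0, 7.67, 6.33]

[12.67, 9.0, 7.67, 6.33]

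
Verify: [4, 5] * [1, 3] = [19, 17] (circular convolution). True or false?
Recompute circular convolution of [4, 5] and [1, 3]: y[0] = 4×1 + 5×3 = 19; y[1] = 4×3 + 5×1 = 17 → [19, 17]. Given [19, 17] matches, so answer: Yes

Yes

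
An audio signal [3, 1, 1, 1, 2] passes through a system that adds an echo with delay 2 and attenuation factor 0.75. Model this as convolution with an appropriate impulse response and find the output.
Direct-path + delayed-attenuated-path model → impulse response h = [1, 0, 0.75] (1 at lag 0, 0.75 at lag 2). Output y[n] = x[n] + 0.75·x[n - 2] (with x[n] = 0 outside 0..4): y[0] = 3 + 0.75×0 = 3; y[1] = 1 + 0.75×0 = 1; y[2] = 1 + 0.75×3 = 3.25; y[3] = 1 + 0.75×1 = 1.75; y[4] = 2 + 0.75×1 = 2.75; y[5] = 0 + 0.75×1 = 0.75; y[6] = 0 + 0.75×2 = 1.5. So y = [3, 1, 3.25, 1.75, 2.75, 0.75, 1.5]

[3, 1, 3.25, 1.75, 2.75, 0.75, 1.5]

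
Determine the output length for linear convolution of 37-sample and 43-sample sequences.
Linear/full convolution length: m + n - 1 = 37 + 43 - 1 = 79

79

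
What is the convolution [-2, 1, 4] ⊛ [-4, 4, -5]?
y[0] = -2×-4 = 8; y[1] = -2×4 + 1×-4 = -12; y[2] = -2×-5 + 1×4 + 4×-4 = -2; y[3] = 1×-5 + 4×4 = 11; y[4] = 4×-5 = -20

[8, -12, -2, 11, -20]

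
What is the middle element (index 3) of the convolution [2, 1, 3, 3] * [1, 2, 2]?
Use y[k] = Σ_i a[i]·b[k-i] at k=3. y[3] = 1×2 + 3×2 + 3×1 = 11

11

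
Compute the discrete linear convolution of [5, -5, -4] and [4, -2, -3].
y[0] = 5×4 = 20; y[1] = 5×-2 + -5×4 = -30; y[2] = 5×-3 + -5×-2 + -4×4 = -21; y[3] = -5×-3 + -4×-2 = 23; y[4] = -4×-3 = 12

[20, -30, -21, 23, 12]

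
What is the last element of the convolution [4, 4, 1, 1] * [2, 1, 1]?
Use y[k] = Σ_i a[i]·b[k-i] at k=5. y[5] = 1×1 = 1

1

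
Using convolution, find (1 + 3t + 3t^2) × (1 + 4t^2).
Ascending coefficients: a = [1, 3, 3], b = [1, 0, 4]. c[0] = 1×1 = 1; c[1] = 1×0 + 3×1 = 3; c[2] = 1×4 + 3×0 + 3×1 = 7; c[3] = 3×4 + 3×0 = 12; c[4] = 3×4 = 12. Result coefficients: [1, 3, 7, 12, 12] → 1 + 3t + 7t^2 + 12t^3 + 12t^4

1 + 3t + 7t^2 + 12t^3 + 12t^4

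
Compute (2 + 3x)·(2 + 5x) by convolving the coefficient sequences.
Ascending coefficients: a = [2, 3], b = [2, 5]. c[0] = 2×2 = 4; c[1] = 2×5 + 3×2 = 16; c[2] = 3×5 = 15. Result coefficients: [4, 16, 15] → 4 + 16x + 15x^2

4 + 16x + 15x^2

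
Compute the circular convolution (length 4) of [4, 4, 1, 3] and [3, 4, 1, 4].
Use y[k] = Σ_j s[j]·t[(k-j) mod 4]. y[0] = 4×3 + 4×4 + 1×1 + 3×4 = 41; y[1] = 4×4 + 4×3 + 1×4 + 3×1 = 35; y[2] = 4×1 + 4×4 + 1×3 + 3×4 = 35; y[3] = 4×4 + 4×1 + 1×4 + 3×3 = 33. Result: [41, 35, 35, 33]

[41, 35, 35, 33]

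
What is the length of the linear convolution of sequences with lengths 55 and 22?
Linear/full convolution length: m + n - 1 = 55 + 22 - 1 = 76

76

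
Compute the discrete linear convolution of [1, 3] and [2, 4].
y[0] = 1×2 = 2; y[1] = 1×4 + 3×2 = 10; y[2] = 3×4 = 12

[2, 10, 12]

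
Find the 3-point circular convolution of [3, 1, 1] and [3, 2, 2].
Use y[k] = Σ_j x[j]·h[(k-j) mod 3]. y[0] = 3×3 + 1×2 + 1×2 = 13; y[1] = 3×2 + 1×3 + 1×2 = 11; y[2] = 3×2 + 1×2 + 1×3 = 11. Result: [13, 11, 11]

[13, 11, 11]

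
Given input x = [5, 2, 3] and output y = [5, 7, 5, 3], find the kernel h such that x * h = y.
Output length 4 = len(x) + len(h) - 1 ⇒ len(h) = 2. Solve h forward using h[k] = (y[k] - Σ_{i≥1} x[i]·h[k-i]) / x[0]: h[0] = y[0] / x[0] = 5 / 5 = 1; h[1] = (y[1] - 2×1) / x[0] = (7 - 2×1) / 5 = 1. So h = [1, 1]. Forward-check [5, 2, 3] * [1, 1]: y[0] = 5×1 = 5; y[1] = 5×1 + 2×1 = 7; y[2] = 2×1 + 3×1 = 5; y[3] = 3×1 = 3 → [5, 7, 5, 3] ✓

[1, 1]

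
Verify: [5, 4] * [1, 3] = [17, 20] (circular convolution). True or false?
Recompute circular convolution of [5, 4] and [1, 3]: y[0] = 5×1 + 4×3 = 17; y[1] = 5×3 + 4×1 = 19 → [17, 19]. Compare to given [17, 20]: they differ at index 1: given 20, correct 19, so answer: No

No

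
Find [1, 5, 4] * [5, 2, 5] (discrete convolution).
y[0] = 1×5 = 5; y[1] = 1×2 + 5×5 = 27; y[2] = 1×5 + 5×2 + 4×5 = 35; y[3] = 5×5 + 4×2 = 33; y[4] = 4×5 = 20

[5, 27, 35, 33, 20]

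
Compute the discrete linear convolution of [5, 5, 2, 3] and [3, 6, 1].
y[0] = 5×3 = 15; y[1] = 5×6 + 5×3 = 45; y[2] = 5×1 + 5×6 + 2×3 = 41; y[3] = 5×1 + 2×6 + 3×3 = 26; y[4] = 2×1 + 3×6 = 20; y[5] = 3×1 = 3

[15, 45, 41, 26, 20, 3]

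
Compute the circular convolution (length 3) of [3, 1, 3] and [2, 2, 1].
Use y[k] = Σ_j f[j]·g[(k-j) mod 3]. y[0] = 3×2 + 1×1 + 3×2 = 13; y[1] = 3×2 + 1×2 + 3×1 = 11; y[2] = 3×1 + 1×2 + 3×2 = 11. Result: [13, 11, 11]

[13, 11, 11]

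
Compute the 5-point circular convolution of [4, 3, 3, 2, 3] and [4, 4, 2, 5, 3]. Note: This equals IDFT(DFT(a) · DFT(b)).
Either evaluate y[k] = Σ_j a[j]·b[(k-j) mod 5] directly, or use IDFT(DFT(a) · DFT(b)). y[0] = 4×4 + 3×3 + 3×5 + 2×2 + 3×4 = 56; y[1] = 4×4 + 3×4 + 3×3 + 2×5 + 3×2 = 53; y[2] = 4×2 + 3×4 + 3×4 + 2×3 + 3×5 = 53; y[3] = 4×5 + 3×2 + 3×4 + 2×4 + 3×3 = 55; y[4] = 4×3 + 3×5 + 3×2 + 2×4 + 3×4 = 53. Result: [56, 53, 53, 55, 53]

[56, 53, 53, 55, 53]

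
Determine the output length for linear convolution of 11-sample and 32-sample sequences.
Linear/full convolution length: m + n - 1 = 11 + 32 - 1 = 42

42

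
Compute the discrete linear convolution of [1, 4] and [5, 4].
y[0] = 1×5 = 5; y[1] = 1×4 + 4×5 = 24; y[2] = 4×4 = 16

[5, 24, 16]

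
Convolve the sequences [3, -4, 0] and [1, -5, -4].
y[0] = 3×1 = 3; y[1] = 3×-5 + -4×1 = -19; y[2] = 3×-4 + -4×-5 + 0×1 = 8; y[3] = -4×-4 + 0×-5 = 16; y[4] = 0×-4 = 0

[3, -19, 8, 16, 0]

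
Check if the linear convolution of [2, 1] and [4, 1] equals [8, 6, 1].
Recompute linear convolution of [2, 1] and [4, 1]: y[0] = 2×4 = 8; y[1] = 2×1 + 1×4 = 6; y[2] = 1×1 = 1 → [8, 6, 1]. Given [8, 6, 1] matches, so answer: Yes

Yes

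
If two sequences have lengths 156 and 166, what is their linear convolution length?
Linear/full convolution length: m + n - 1 = 156 + 166 - 1 = 321

321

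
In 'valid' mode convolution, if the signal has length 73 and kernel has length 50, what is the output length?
'Valid' mode counts only positions where the kernel fully overlaps the signal: m - n + 1 = 73 - 50 + 1 = 24

24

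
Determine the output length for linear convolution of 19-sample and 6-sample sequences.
Linear/full convolution length: m + n - 1 = 19 + 6 - 1 = 24

24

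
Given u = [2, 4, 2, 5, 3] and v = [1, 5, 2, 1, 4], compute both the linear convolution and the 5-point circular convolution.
Linear: y_lin[0] = 2×1 = 2; y_lin[1] = 2×5 + 4×1 = 14; y_lin[2] = 2×2 + 4×5 + 2×1 = 26; y_lin[3] = 2×1 + 4×2 + 2×5 + 5×1 = 25; y_lin[4] = 2×4 + 4×1 + 2×2 + 5×5 + 3×1 = 44; y_lin[5] = 4×4 + 2×1 + 5×2 + 3×5 = 43; y_lin[6] = 2×4 + 5×1 + 3×2 = 19; y_lin[7] = 5×4 + 3×1 = 23; y_lin[8] = 3×4 = 12 → [2, 14, 26, 25, 44, 43, 19, 23, 12]. Circular (length 5): y[0] = 2×1 + 4×4 + 2×1 + 5×2 + 3×5 = 45; y[1] = 2×5 + 4×1 + 2×4 + 5×1 + 3×2 = 33; y[2] = 2×2 + 4×5 + 2×1 + 5×4 + 3×1 = 49; y[3] = 2×1 + 4×2 + 2×5 + 5×1 + 3×4 = 37; y[4] = 2×4 + 4×1 + 2×2 + 5×5 + 3×1 = 44 → [45, 33, 49, 37, 44]

Linear: [2, 14, 26, 25, 44, 43, 19, 23, 12], Circular: [45, 33, 49, 37, 44]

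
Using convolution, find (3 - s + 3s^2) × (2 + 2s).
Ascending coefficients: a = [3, -1, 3], b = [2, 2]. c[0] = 3×2 = 6; c[1] = 3×2 + -1×2 = 4; c[2] = -1×2 + 3×2 = 4; c[3] = 3×2 = 6. Result coefficients: [6, 4, 4, 6] → 6 + 4s + 4s^2 + 6s^3

6 + 4s + 4s^2 + 6s^3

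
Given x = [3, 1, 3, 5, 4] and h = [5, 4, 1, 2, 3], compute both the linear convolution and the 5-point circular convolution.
Linear: y_lin[0] = 3×5 = 15; y_lin[1] = 3×4 + 1×5 = 17; y_lin[2] = 3×1 + 1×4 + 3×5 = 22; y_lin[3] = 3×2 + 1×1 + 3×4 + 5×5 = 44; y_lin[4] = 3×3 + 1×2 + 3×1 + 5×4 + 4×5 = 54; y_lin[5] = 1×3 + 3×2 + 5×1 + 4×4 = 30; y_lin[6] = 3×3 + 5×2 + 4×1 = 23; y_lin[7] = 5×3 + 4×2 = 23; y_lin[8] = 4×3 = 12 → [15, 17, 22, 44, 54, 30, 23, 23, 12]. Circular (length 5): y[0] = 3×5 + 1×3 + 3×2 + 5×1 + 4×4 = 45; y[1] = 3×4 + 1×5 + 3×3 + 5×2 + 4×1 = 40; y[2] = 3×1 + 1×4 + 3×5 + 5×3 + 4×2 = 45; y[3] = 3×2 + 1×1 + 3×4 + 5×5 + 4×3 = 56; y[4] = 3×3 + 1×2 + 3×1 + 5×4 + 4×5 = 54 → [45, 40, 45, 56, 54]

Linear: [15, 17, 22, 44, 54, 30, 23, 23, 12], Circular: [45, 40, 45, 56, 54]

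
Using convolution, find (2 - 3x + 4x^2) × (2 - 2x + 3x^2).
Ascending coefficients: a = [2, -3, 4], b = [2, -2, 3]. c[0] = 2×2 = 4; c[1] = 2×-2 + -3×2 = -10; c[2] = 2×3 + -3×-2 + 4×2 = 20; c[3] = -3×3 + 4×-2 = -17; c[4] = 4×3 = 12. Result coefficients: [4, -10, 20, -17, 12] → 4 - 10x + 20x^2 - 17x^3 + 12x^4

4 - 10x + 20x^2 - 17x^3 + 12x^4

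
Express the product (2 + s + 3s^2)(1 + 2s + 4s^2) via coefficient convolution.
Ascending coefficients: a = [2, 1, 3], b = [1, 2, 4]. c[0] = 2×1 = 2; c[1] = 2×2 + 1×1 = 5; c[2] = 2×4 + 1×2 + 3×1 = 13; c[3] = 1×4 + 3×2 = 10; c[4] = 3×4 = 12. Result coefficients: [2, 5, 13, 10, 12] → 2 + 5s + 13s^2 + 10s^3 + 12s^4

2 + 5s + 13s^2 + 10s^3 + 12s^4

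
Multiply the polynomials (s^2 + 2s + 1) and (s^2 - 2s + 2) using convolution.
Ascending coefficients: a = [1, 2, 1], b = [2, -2, 1]. c[0] = 1×2 = 2; c[1] = 1×-2 + 2×2 = 2; c[2] = 1×1 + 2×-2 + 1×2 = -1; c[3] = 2×1 + 1×-2 = 0; c[4] = 1×1 = 1. Result coefficients: [2, 2, -1, 0, 1] → s^4 - s^2 + 2s + 2

s^4 - s^2 + 2s + 2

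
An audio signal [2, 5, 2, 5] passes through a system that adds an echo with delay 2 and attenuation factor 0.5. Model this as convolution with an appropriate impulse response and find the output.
Direct-path + delayed-attenuated-path model → impulse response h = [1, 0, 0.5] (1 at lag 0, 0.5 at lag 2). Output y[n] = x[n] + 0.5·x[n - 2] (with x[n] = 0 outside 0..3): y[0] = 2 + 0.5×0 = 2; y[1] = 5 + 0.5×0 = 5; y[2] = 2 + 0.5×2 = 3.0; y[3] = 5 + 0.5×5 = 7.5; y[4] = 0 + 0.5×2 = 1.0; y[5] = 0 + 0.5×5 = 2.5. So y = [2, 5, 3.0, 7.5, 1.0, 2.5]

[2, 5, 3.0, 7.5, 1.0, 2.5]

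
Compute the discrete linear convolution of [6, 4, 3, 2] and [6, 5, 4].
y[0] = 6×6 = 36; y[1] = 6×5 + 4×6 = 54; y[2] = 6×4 + 4×5 + 3×6 = 62; y[3] = 4×4 + 3×5 + 2×6 = 43; y[4] = 3×4 + 2×5 = 22; y[5] = 2×4 = 8

[36, 54, 62, 43, 22, 8]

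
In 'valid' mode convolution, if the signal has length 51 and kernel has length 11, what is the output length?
'Valid' mode counts only positions where the kernel fully overlaps the signal: m - n + 1 = 51 - 11 + 1 = 41

41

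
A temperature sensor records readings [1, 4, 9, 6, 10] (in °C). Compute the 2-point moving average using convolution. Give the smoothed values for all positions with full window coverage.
2-point moving average kernel = [1, 1]. Apply in 'valid' mode (full window coverage): avg[0] = (1 + 4) / 2 = 2.5; avg[1] = (4 + 9) / 2 = 6.5; avg[2] = (9 + 6) / 2 = 7.5; avg[3] = (6 + 10) / 2 = 8.0. Smoothed values: [2.5, 6.5, 7.5, 8.0]

[2.5, 6.5, 7.5, 8.0]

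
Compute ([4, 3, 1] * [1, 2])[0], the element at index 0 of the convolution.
Use y[k] = Σ_i a[i]·b[k-i] at k=0. y[0] = 4×1 = 4

4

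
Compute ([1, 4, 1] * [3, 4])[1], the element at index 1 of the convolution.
Use y[k] = Σ_i a[i]·b[k-i] at k=1. y[1] = 1×4 + 4×3 = 16

16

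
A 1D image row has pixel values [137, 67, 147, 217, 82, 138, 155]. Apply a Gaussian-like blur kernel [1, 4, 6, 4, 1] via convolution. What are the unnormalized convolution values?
Convolve image row [137, 67, 147, 217, 82, 138, 155] with kernel [1, 4, 6, 4, 1]: y[0] = 137×1 = 137; y[1] = 137×4 + 67×1 = 615; y[2] = 137×6 + 67×4 + 147×1 = 1237; y[3] = 137×4 + 67×6 + 147×4 + 217×1 = 1755; y[4] = 137×1 + 67×4 + 147×6 + 217×4 + 82×1 = 2237; y[5] = 67×1 + 147×4 + 217×6 + 82×4 + 138×1 = 2423; y[6] = 147×1 + 217×4 + 82×6 + 138×4 + 155×1 = 2214; y[7] = 217×1 + 82×4 + 138×6 + 155×4 = 1993; y[8] = 82×1 + 138×4 + 155×6 = 1564; y[9] = 138×1 + 155×4 = 758; y[10] = 155×1 = 155 → [137, 615, 1237, 1755, 2237, 2423, 2214, 1993, 1564, 758, 155]. Normalization factor = sum(kernel) = 16.

[137, 615, 1237, 1755, 2237, 2423, 2214, 1993, 1564, 758, 155]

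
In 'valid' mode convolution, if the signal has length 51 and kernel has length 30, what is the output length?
'Valid' mode counts only positions where the kernel fully overlaps the signal: m - n + 1 = 51 - 30 + 1 = 22

22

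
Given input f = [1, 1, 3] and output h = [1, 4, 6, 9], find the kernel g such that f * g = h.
Output length 4 = len(f) + len(g) - 1 ⇒ len(g) = 2. Solve g forward using g[k] = (h[k] - Σ_{i≥1} f[i]·g[k-i]) / f[0]: g[0] = h[0] / f[0] = 1 / 1 = 1; g[1] = (h[1] - 1×1) / f[0] = (4 - 1×1) / 1 = 3. So g = [1, 3]. Forward-check [1, 1, 3] * [1, 3]: h[0] = 1×1 = 1; h[1] = 1×3 + 1×1 = 4; h[2] = 1×3 + 3×1 = 6; h[3] = 3×3 = 9 → [1, 4, 6, 9] ✓

[1, 3]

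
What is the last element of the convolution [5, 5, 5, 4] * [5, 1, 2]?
Use y[k] = Σ_i a[i]·b[k-i] at k=5. y[5] = 4×2 = 8

8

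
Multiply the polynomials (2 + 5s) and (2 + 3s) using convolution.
Ascending coefficients: a = [2, 5], b = [2, 3]. c[0] = 2×2 = 4; c[1] = 2×3 + 5×2 = 16; c[2] = 5×3 = 15. Result coefficients: [4, 16, 15] → 4 + 16s + 15s^2

4 + 16s + 15s^2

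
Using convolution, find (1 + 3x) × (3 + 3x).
Ascending coefficients: a = [1, 3], b = [3, 3]. c[0] = 1×3 = 3; c[1] = 1×3 + 3×3 = 12; c[2] = 3×3 = 9. Result coefficients: [3, 12, 9] → 3 + 12x + 9x^2

3 + 12x + 9x^2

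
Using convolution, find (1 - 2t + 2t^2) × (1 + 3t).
Ascending coefficients: a = [1, -2, 2], b = [1, 3]. c[0] = 1×1 = 1; c[1] = 1×3 + -2×1 = 1; c[2] = -2×3 + 2×1 = -4; c[3] = 2×3 = 6. Result coefficients: [1, 1, -4, 6] → 1 + t - 4t^2 + 6t^3

1 + t - 4t^2 + 6t^3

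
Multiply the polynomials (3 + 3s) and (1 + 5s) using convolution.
Ascending coefficients: a = [3, 3], b = [1, 5]. c[0] = 3×1 = 3; c[1] = 3×5 + 3×1 = 18; c[2] = 3×5 = 15. Result coefficients: [3, 18, 15] → 3 + 18s + 15s^2

3 + 18s + 15s^2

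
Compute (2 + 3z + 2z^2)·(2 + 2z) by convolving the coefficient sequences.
Ascending coefficients: a = [2, 3, 2], b = [2, 2]. c[0] = 2×2 = 4; c[1] = 2×2 + 3×2 = 10; c[2] = 3×2 + 2×2 = 10; c[3] = 2×2 = 4. Result coefficients: [4, 10, 10, 4] → 4 + 10z + 10z^2 + 4z^3

4 + 10z + 10z^2 + 4z^3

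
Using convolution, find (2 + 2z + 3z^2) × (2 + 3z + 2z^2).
Ascending coefficients: a = [2, 2, 3], b = [2, 3, 2]. c[0] = 2×2 = 4; c[1] = 2×3 + 2×2 = 10; c[2] = 2×2 + 2×3 + 3×2 = 16; c[3] = 2×2 + 3×3 = 13; c[4] = 3×2 = 6. Result coefficients: [4, 10, 16, 13, 6] → 4 + 10z + 16z^2 + 13z^3 + 6z^4

4 + 10z + 16z^2 + 13z^3 + 6z^4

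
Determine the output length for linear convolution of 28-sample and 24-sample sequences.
Linear/full convolution length: m + n - 1 = 28 + 24 - 1 = 51

51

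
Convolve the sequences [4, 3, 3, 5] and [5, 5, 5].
y[0] = 4×5 = 20; y[1] = 4×5 + 3×5 = 35; y[2] = 4×5 + 3×5 + 3×5 = 50; y[3] = 3×5 + 3×5 + 5×5 = 55; y[4] = 3×5 + 5×5 = 40; y[5] = 5×5 = 25

[20, 35, 50, 55, 40, 25]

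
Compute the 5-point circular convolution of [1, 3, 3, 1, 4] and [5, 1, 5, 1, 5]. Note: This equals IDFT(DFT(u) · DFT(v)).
Either evaluate y[k] = Σ_j u[j]·v[(k-j) mod 5] directly, or use IDFT(DFT(u) · DFT(v)). y[0] = 1×5 + 3×5 + 3×1 + 1×5 + 4×1 = 32; y[1] = 1×1 + 3×5 + 3×5 + 1×1 + 4×5 = 52; y[2] = 1×5 + 3×1 + 3×5 + 1×5 + 4×1 = 32; y[3] = 1×1 + 3×5 + 3×1 + 1×5 + 4×5 = 44; y[4] = 1×5 + 3×1 + 3×5 + 1×1 + 4×5 = 44. Result: [32, 52, 32, 44, 44]

[32, 52, 32, 44, 44]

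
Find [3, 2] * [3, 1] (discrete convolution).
y[0] = 3×3 = 9; y[1] = 3×1 + 2×3 = 9; y[2] = 2×1 = 2

[9, 9, 2]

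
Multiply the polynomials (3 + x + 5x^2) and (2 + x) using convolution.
Ascending coefficients: a = [3, 1, 5], b = [2, 1]. c[0] = 3×2 = 6; c[1] = 3×1 + 1×2 = 5; c[2] = 1×1 + 5×2 = 11; c[3] = 5×1 = 5. Result coefficients: [6, 5, 11, 5] → 6 + 5x + 11x^2 + 5x^3

6 + 5x + 11x^2 + 5x^3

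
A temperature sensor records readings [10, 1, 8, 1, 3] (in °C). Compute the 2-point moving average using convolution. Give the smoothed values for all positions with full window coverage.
2-point moving average kernel = [1, 1]. Apply in 'valid' mode (full window coverage): avg[0] = (10 + 1) / 2 = 5.5; avg[1] = (1 + 8) / 2 = 4.5; avg[2] = (8 + 1) / 2 = 4.5; avg[3] = (1 + 3) / 2 = 2.0. Smoothed values: [5.5, 4.5, 4.5, 2.0]

[5.5, 4.5, 4.5, 2.0]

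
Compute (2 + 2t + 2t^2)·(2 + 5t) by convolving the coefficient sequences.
Ascending coefficients: a = [2, 2, 2], b = [2, 5]. c[0] = 2×2 = 4; c[1] = 2×5 + 2×2 = 14; c[2] = 2×5 + 2×2 = 14; c[3] = 2×5 = 10. Result coefficients: [4, 14, 14, 10] → 4 + 14t + 14t^2 + 10t^3

4 + 14t + 14t^2 + 10t^3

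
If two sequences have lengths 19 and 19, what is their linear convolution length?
Linear/full convolution length: m + n - 1 = 19 + 19 - 1 = 37

37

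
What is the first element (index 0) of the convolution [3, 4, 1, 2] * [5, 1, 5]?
Use y[k] = Σ_i a[i]·b[k-i] at k=0. y[0] = 3×5 = 15

15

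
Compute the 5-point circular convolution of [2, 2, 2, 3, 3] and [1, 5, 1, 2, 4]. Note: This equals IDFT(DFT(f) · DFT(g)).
Either evaluate y[k] = Σ_j f[j]·g[(k-j) mod 5] directly, or use IDFT(DFT(f) · DFT(g)). y[0] = 2×1 + 2×4 + 2×2 + 3×1 + 3×5 = 32; y[1] = 2×5 + 2×1 + 2×4 + 3×2 + 3×1 = 29; y[2] = 2×1 + 2×5 + 2×1 + 3×4 + 3×2 = 32; y[3] = 2×2 + 2×1 + 2×5 + 3×1 + 3×4 = 31; y[4] = 2×4 + 2×2 + 2×1 + 3×5 + 3×1 = 32. Result: [32, 29, 32, 31, 32]

[32, 29, 32, 31, 32]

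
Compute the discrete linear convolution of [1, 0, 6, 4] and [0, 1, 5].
y[0] = 1×0 = 0; y[1] = 1×1 + 0×0 = 1; y[2] = 1×5 + 0×1 + 6×0 = 5; y[3] = 0×5 + 6×1 + 4×0 = 6; y[4] = 6×5 + 4×1 = 34; y[5] = 4×5 = 20

[0, 1, 5, 6, 34, 20]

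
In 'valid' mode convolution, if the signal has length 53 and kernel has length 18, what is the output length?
'Valid' mode counts only positions where the kernel fully overlaps the signal: m - n + 1 = 53 - 18 + 1 = 36

36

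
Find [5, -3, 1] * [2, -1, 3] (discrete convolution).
y[0] = 5×2 = 10; y[1] = 5×-1 + -3×2 = -11; y[2] = 5×3 + -3×-1 + 1×2 = 20; y[3] = -3×3 + 1×-1 = -10; y[4] = 1×3 = 3

[10, -11, 20, -10, 3]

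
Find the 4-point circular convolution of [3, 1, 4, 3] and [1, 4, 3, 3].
Use y[k] = Σ_j x[j]·h[(k-j) mod 4]. y[0] = 3×1 + 1×3 + 4×3 + 3×4 = 30; y[1] = 3×4 + 1×1 + 4×3 + 3×3 = 34; y[2] = 3×3 + 1×4 + 4×1 + 3×3 = 26; y[3] = 3×3 + 1×3 + 4×4 + 3×1 = 31. Result: [30, 34, 26, 31]

[30, 34, 26, 31]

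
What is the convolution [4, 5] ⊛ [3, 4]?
y[0] = 4×3 = 12; y[1] = 4×4 + 5×3 = 31; y[2] = 5×4 = 20

[12, 31, 20]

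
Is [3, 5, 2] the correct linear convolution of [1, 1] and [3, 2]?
Recompute linear convolution of [1, 1] and [3, 2]: y[0] = 1×3 = 3; y[1] = 1×2 + 1×3 = 5; y[2] = 1×2 = 2 → [3, 5, 2]. Given [3, 5, 2] matches, so answer: Yes

Yes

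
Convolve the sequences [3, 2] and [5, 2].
y[0] = 3×5 = 15; y[1] = 3×2 + 2×5 = 16; y[2] = 2×2 = 4

[15, 16, 4]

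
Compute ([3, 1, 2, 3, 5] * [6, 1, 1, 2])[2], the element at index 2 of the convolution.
Use y[k] = Σ_i a[i]·b[k-i] at k=2. y[2] = 3×1 + 1×1 + 2×6 = 16

16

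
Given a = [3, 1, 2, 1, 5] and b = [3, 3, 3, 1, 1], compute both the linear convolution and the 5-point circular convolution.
Linear: y_lin[0] = 3×3 = 9; y_lin[1] = 3×3 + 1×3 = 12; y_lin[2] = 3×3 + 1×3 + 2×3 = 18; y_lin[3] = 3×1 + 1×3 + 2×3 + 1×3 = 15; y_lin[4] = 3×1 + 1×1 + 2×3 + 1×3 + 5×3 = 28; y_lin[5] = 1×1 + 2×1 + 1×3 + 5×3 = 21; y_lin[6] = 2×1 + 1×1 + 5×3 = 18; y_lin[7] = 1×1 + 5×1 = 6; y_lin[8] = 5×1 = 5 → [9, 12, 18, 15, 28, 21, 18, 6, 5]. Circular (length 5): y[0] = 3×3 + 1×1 + 2×1 + 1×3 + 5×3 = 30; y[1] = 3×3 + 1×3 + 2×1 + 1×1 + 5×3 = 30; y[2] = 3×3 + 1×3 + 2×3 + 1×1 + 5×1 = 24; y[3] = 3×1 + 1×3 + 2×3 + 1×3 + 5×1 = 20; y[4] = 3×1 + 1×1 + 2×3 + 1×3 + 5×3 = 28 → [30, 30, 24, 20, 28]

Linear: [9, 12, 18, 15, 28, 21, 18, 6, 5], Circular: [30, 30, 24, 20, 28]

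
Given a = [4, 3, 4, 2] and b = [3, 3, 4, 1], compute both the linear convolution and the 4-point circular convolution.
Linear: y_lin[0] = 4×3 = 12; y_lin[1] = 4×3 + 3×3 = 21; y_lin[2] = 4×4 + 3×3 + 4×3 = 37; y_lin[3] = 4×1 + 3×4 + 4×3 + 2×3 = 34; y_lin[4] = 3×1 + 4×4 + 2×3 = 25; y_lin[5] = 4×1 + 2×4 = 12; y_lin[6] = 2×1 = 2 → [12, 21, 37, 34, 25, 12, 2]. Circular (length 4): y[0] = 4×3 + 3×1 + 4×4 + 2×3 = 37; y[1] = 4×3 + 3×3 + 4×1 + 2×4 = 33; y[2] = 4×4 + 3×3 + 4×3 + 2×1 = 39; y[3] = 4×1 + 3×4 + 4×3 + 2×3 = 34 → [37, 33, 39, 34]

Linear: [12, 21, 37, 34, 25, 12, 2], Circular: [37, 33, 39, 34]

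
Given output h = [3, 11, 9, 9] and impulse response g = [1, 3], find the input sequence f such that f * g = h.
Deconvolve h=[3, 11, 9, 9] by g=[1, 3]. Since g[0]=1, solve forward: f[0] = h[0] / 1 = 3; f[1] = (h[1] - 3×3) / 1 = 2; f[2] = (h[2] - 2×3) / 1 = 3. So f = [3, 2, 3]. Check by forward convolution: h[0] = 3×1 = 3; h[1] = 3×3 + 2×1 = 11; h[2] = 2×3 + 3×1 = 9; h[3] = 3×3 = 9

[3, 2, 3]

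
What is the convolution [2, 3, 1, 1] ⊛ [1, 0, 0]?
y[0] = 2×1 = 2; y[1] = 2×0 + 3×1 = 3; y[2] = 2×0 + 3×0 + 1×1 = 1; y[3] = 3×0 + 1×0 + 1×1 = 1; y[4] = 1×0 + 1×0 = 0; y[5] = 1×0 = 0

[2, 3, 1, 1, 0, 0]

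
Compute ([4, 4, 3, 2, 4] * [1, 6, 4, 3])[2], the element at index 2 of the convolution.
Use y[k] = Σ_i a[i]·b[k-i] at k=2. y[2] = 4×4 + 4×6 + 3×1 = 43

43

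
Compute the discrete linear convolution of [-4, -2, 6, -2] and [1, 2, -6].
y[0] = -4×1 = -4; y[1] = -4×2 + -2×1 = -10; y[2] = -4×-6 + -2×2 + 6×1 = 26; y[3] = -2×-6 + 6×2 + -2×1 = 22; y[4] = 6×-6 + -2×2 = -40; y[5] = -2×-6 = 12

[-4, -10, 26, 22, -40, 12]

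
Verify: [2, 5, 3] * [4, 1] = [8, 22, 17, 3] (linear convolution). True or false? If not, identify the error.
Recompute linear convolution of [2, 5, 3] and [4, 1]: y[0] = 2×4 = 8; y[1] = 2×1 + 5×4 = 22; y[2] = 5×1 + 3×4 = 17; y[3] = 3×1 = 3 → [8, 22, 17, 3]. Given [8, 22, 17, 3] matches, so answer: Yes

Yes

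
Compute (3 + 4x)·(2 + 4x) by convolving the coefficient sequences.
Ascending coefficients: a = [3, 4], b = [2, 4]. c[0] = 3×2 = 6; c[1] = 3×4 + 4×2 = 20; c[2] = 4×4 = 16. Result coefficients: [6, 20, 16] → 6 + 20x + 16x^2

6 + 20x + 16x^2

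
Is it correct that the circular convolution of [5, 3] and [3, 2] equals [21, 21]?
Recompute circular convolution of [5, 3] and [3, 2]: y[0] = 5×3 + 3×2 = 21; y[1] = 5×2 + 3×3 = 19 → [21, 19]. Compare to given [21, 21]: they differ at index 1: given 21, correct 19, so answer: No

No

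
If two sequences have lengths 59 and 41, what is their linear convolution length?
Linear/full convolution length: m + n - 1 = 59 + 41 - 1 = 99

99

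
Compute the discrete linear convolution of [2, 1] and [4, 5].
y[0] = 2×4 = 8; y[1] = 2×5 + 1×4 = 14; y[2] = 1×5 = 5

[8, 14, 5]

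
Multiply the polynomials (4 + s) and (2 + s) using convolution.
Ascending coefficients: a = [4, 1], b = [2, 1]. c[0] = 4×2 = 8; c[1] = 4×1 + 1×2 = 6; c[2] = 1×1 = 1. Result coefficients: [8, 6, 1] → 8 + 6s + s^2

8 + 6s + s^2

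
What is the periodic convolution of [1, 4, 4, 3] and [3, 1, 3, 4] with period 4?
Use y[k] = Σ_j x[j]·h[(k-j) mod 4]. y[0] = 1×3 + 4×4 + 4×3 + 3×1 = 34; y[1] = 1×1 + 4×3 + 4×4 + 3×3 = 38; y[2] = 1×3 + 4×1 + 4×3 + 3×4 = 31; y[3] = 1×4 + 4×3 + 4×1 + 3×3 = 29. Result: [34, 38, 31, 29]

[34, 38, 31, 29]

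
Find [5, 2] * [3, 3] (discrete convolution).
y[0] = 5×3 = 15; y[1] = 5×3 + 2×3 = 21; y[2] = 2×3 = 6

[15, 21, 6]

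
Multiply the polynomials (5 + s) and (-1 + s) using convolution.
Ascending coefficients: a = [5, 1], b = [-1, 1]. c[0] = 5×-1 = -5; c[1] = 5×1 + 1×-1 = 4; c[2] = 1×1 = 1. Result coefficients: [-5, 4, 1] → -5 + 4s + s^2

-5 + 4s + s^2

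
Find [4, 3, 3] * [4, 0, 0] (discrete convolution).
y[0] = 4×4 = 16; y[1] = 4×0 + 3×4 = 12; y[2] = 4×0 + 3×0 + 3×4 = 12; y[3] = 3×0 + 3×0 = 0; y[4] = 3×0 = 0

[16, 12, 12, 0, 0]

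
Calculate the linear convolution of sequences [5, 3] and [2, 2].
y[0] = 5×2 = 10; y[1] = 5×2 + 3×2 = 16; y[2] = 3×2 = 6

[10, 16, 6]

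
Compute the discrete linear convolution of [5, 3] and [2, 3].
y[0] = 5×2 = 10; y[1] = 5×3 + 3×2 = 21; y[2] = 3×3 = 9

[10, 21, 9]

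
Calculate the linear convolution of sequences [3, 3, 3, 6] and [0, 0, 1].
y[0] = 3×0 = 0; y[1] = 3×0 + 3×0 = 0; y[2] = 3×1 + 3×0 + 3×0 = 3; y[3] = 3×1 + 3×0 + 6×0 = 3; y[4] = 3×1 + 6×0 = 3; y[5] = 6×1 = 6

[0, 0, 3, 3, 3, 6]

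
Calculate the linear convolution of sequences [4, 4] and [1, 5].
y[0] = 4×1 = 4; y[1] = 4×5 + 4×1 = 24; y[2] = 4×5 = 20

[4, 24, 20]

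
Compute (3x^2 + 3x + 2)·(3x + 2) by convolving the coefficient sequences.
Ascending coefficients: a = [2, 3, 3], b = [2, 3]. c[0] = 2×2 = 4; c[1] = 2×3 + 3×2 = 12; c[2] = 3×3 + 3×2 = 15; c[3] = 3×3 = 9. Result coefficients: [4, 12, 15, 9] → 9x^3 + 15x^2 + 12x + 4

9x^3 + 15x^2 + 12x + 4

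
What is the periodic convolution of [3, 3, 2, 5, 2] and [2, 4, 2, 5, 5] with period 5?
Use y[k] = Σ_j x[j]·h[(k-j) mod 5]. y[0] = 3×2 + 3×5 + 2×5 + 5×2 + 2×4 = 49; y[1] = 3×4 + 3×2 + 2×5 + 5×5 + 2×2 = 57; y[2] = 3×2 + 3×4 + 2×2 + 5×5 + 2×5 = 57; y[3] = 3×5 + 3×2 + 2×4 + 5×2 + 2×5 = 49; y[4] = 3×5 + 3×5 + 2×2 + 5×4 + 2×2 = 58. Result: [49, 57, 57, 49, 58]

[49, 57, 57, 49, 58]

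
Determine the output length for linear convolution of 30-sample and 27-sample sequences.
Linear/full convolution length: m + n - 1 = 30 + 27 - 1 = 56

56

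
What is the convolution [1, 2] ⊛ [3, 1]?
y[0] = 1×3 = 3; y[1] = 1×1 + 2×3 = 7; y[2] = 2×1 = 2

[3, 7, 2]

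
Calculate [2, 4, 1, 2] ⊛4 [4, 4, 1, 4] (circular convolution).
Use y[k] = Σ_j u[j]·v[(k-j) mod 4]. y[0] = 2×4 + 4×4 + 1×1 + 2×4 = 33; y[1] = 2×4 + 4×4 + 1×4 + 2×1 = 30; y[2] = 2×1 + 4×4 + 1×4 + 2×4 = 30; y[3] = 2×4 + 4×1 + 1×4 + 2×4 = 24. Result: [33, 30, 30, 24]

[33, 30, 30, 24]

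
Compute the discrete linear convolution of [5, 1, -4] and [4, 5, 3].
y[0] = 5×4 = 20; y[1] = 5×5 + 1×4 = 29; y[2] = 5×3 + 1×5 + -4×4 = 4; y[3] = 1×3 + -4×5 = -17; y[4] = -4×3 = -12

[20, 29, 4, -17, -12]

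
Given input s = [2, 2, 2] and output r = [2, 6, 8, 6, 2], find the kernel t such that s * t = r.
Output length 5 = len(s) + len(t) - 1 ⇒ len(t) = 3. Solve t forward using t[k] = (r[k] - Σ_{i≥1} s[i]·t[k-i]) / s[0]: t[0] = r[0] / s[0] = 2 / 2 = 1; t[1] = (r[1] - 2×1) / s[0] = (6 - 2×1) / 2 = 2; t[2] = (r[2] - 2×2 - 2×1) / s[0] = (8 - 2×2 - 2×1) / 2 = 1. So t = [1, 2, 1]. Forward-check [2, 2, 2] * [1, 2, 1]: r[0] = 2×1 = 2; r[1] = 2×2 + 2×1 = 6; r[2] = 2×1 + 2×2 + 2×1 = 8; r[3] = 2×1 + 2×2 = 6; r[4] = 2×1 = 2 → [2, 6, 8, 6, 2] ✓

[1, 2, 1]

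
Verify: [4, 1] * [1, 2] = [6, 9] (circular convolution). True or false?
Recompute circular convolution of [4, 1] and [1, 2]: y[0] = 4×1 + 1×2 = 6; y[1] = 4×2 + 1×1 = 9 → [6, 9]. Given [6, 9] matches, so answer: Yes

Yes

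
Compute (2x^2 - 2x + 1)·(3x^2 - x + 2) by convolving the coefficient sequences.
Ascending coefficients: a = [1, -2, 2], b = [2, -1, 3]. c[0] = 1×2 = 2; c[1] = 1×-1 + -2×2 = -5; c[2] = 1×3 + -2×-1 + 2×2 = 9; c[3] = -2×3 + 2×-1 = -8; c[4] = 2×3 = 6. Result coefficients: [2, -5, 9, -8, 6] → 6x^4 - 8x^3 + 9x^2 - 5x + 2

6x^4 - 8x^3 + 9x^2 - 5x + 2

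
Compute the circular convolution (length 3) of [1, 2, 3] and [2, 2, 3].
Use y[k] = Σ_j a[j]·b[(k-j) mod 3]. y[0] = 1×2 + 2×3 + 3×2 = 14; y[1] = 1×2 + 2×2 + 3×3 = 15; y[2] = 1×3 + 2×2 + 3×2 = 13. Result: [14, 15, 13]

[14, 15, 13]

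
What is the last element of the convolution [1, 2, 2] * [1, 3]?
Use y[k] = Σ_i a[i]·b[k-i] at k=3. y[3] = 2×3 = 6

6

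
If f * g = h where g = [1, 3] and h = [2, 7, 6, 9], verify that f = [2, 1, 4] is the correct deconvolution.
Forward-compute [2, 1, 4] * [1, 3]: h[0] = 2×1 = 2; h[1] = 2×3 + 1×1 = 7; h[2] = 1×3 + 4×1 = 7; h[3] = 4×3 = 12 → [2, 7, 7, 12]. Does not match given h = [2, 7, 6, 9].

Not verified. [2, 1, 4] * [1, 3] = [2, 7, 7, 12], which differs from [2, 7, 6, 9] at index 2.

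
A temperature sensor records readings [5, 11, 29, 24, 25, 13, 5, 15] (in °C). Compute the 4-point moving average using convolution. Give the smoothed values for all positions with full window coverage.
4-point moving average kernel = [1, 1, 1, 1]. Apply in 'valid' mode (full window coverage): avg[0] = (5 + 11 + 29 + 24) / 4 = 17.25; avg[1] = (11 + 29 + 24 + 25) / 4 = 22.25; avg[2] = (29 + 24 + 25 + 13) / 4 = 22.75; avg[3] = (24 + 25 + 13 + 5) / 4 = 16.75; avg[4] = (25 + 13 + 5 + 15) / 4 = 14.5. Smoothed values: [17.25, 22.25, 22.75, 16.75, 14.5]

[17.25, 22.25, 22.75, 16.75, 14.5]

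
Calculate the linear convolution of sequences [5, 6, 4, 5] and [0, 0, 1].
y[0] = 5×0 = 0; y[1] = 5×0 + 6×0 = 0; y[2] = 5×1 + 6×0 + 4×0 = 5; y[3] = 6×1 + 4×0 + 5×0 = 6; y[4] = 4×1 + 5×0 = 4; y[5] = 5×1 = 5

[0, 0, 5, 6, 4, 5]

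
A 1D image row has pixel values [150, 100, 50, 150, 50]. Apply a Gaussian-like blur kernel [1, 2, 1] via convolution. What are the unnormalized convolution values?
Convolve image row [150, 100, 50, 150, 50] with kernel [1, 2, 1]: y[0] = 150×1 = 150; y[1] = 150×2 + 100×1 = 400; y[2] = 150×1 + 100×2 + 50×1 = 400; y[3] = 100×1 + 50×2 + 150×1 = 350; y[4] = 50×1 + 150×2 + 50×1 = 400; y[5] = 150×1 + 50×2 = 250; y[6] = 50×1 = 50 → [150, 400, 400, 350, 400, 250, 50]. Normalization factor = sum(kernel) = 4.

[150, 400, 400, 350, 400, 250, 50]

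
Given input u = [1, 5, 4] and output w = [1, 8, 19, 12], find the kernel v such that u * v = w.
Output length 4 = len(u) + len(v) - 1 ⇒ len(v) = 2. Solve v forward using v[k] = (w[k] - Σ_{i≥1} u[i]·v[k-i]) / u[0]: v[0] = w[0] / u[0] = 1 / 1 = 1; v[1] = (w[1] - 5×1) / u[0] = (8 - 5×1) / 1 = 3. So v = [1, 3]. Forward-check [1, 5, 4] * [1, 3]: w[0] = 1×1 = 1; w[1] = 1×3 + 5×1 = 8; w[2] = 5×3 + 4×1 = 19; w[3] = 4×3 = 12 → [1, 8, 19, 12] ✓

[1, 3]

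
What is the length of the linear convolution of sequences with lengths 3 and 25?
Linear/full convolution length: m + n - 1 = 3 + 25 - 1 = 27

27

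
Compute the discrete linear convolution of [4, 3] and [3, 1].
y[0] = 4×3 = 12; y[1] = 4×1 + 3×3 = 13; y[2] = 3×1 = 3

[12, 13, 3]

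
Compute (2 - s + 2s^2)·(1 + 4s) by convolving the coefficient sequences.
Ascending coefficients: a = [2, -1, 2], b = [1, 4]. c[0] = 2×1 = 2; c[1] = 2×4 + -1×1 = 7; c[2] = -1×4 + 2×1 = -2; c[3] = 2×4 = 8. Result coefficients: [2, 7, -2, 8] → 2 + 7s - 2s^2 + 8s^3

2 + 7s - 2s^2 + 8s^3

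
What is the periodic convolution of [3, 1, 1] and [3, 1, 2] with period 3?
Use y[k] = Σ_j s[j]·t[(k-j) mod 3]. y[0] = 3×3 + 1×2 + 1×1 = 12; y[1] = 3×1 + 1×3 + 1×2 = 8; y[2] = 3×2 + 1×1 + 1×3 = 10. Result: [12, 8, 10]

[12, 8, 10]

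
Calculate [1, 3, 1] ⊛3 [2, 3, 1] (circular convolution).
Use y[k] = Σ_j s[j]·t[(k-j) mod 3]. y[0] = 1×2 + 3×1 + 1×3 = 8; y[1] = 1×3 + 3×2 + 1×1 = 10; y[2] = 1×1 + 3×3 + 1×2 = 12. Result: [8, 10, 12]

[8, 10, 12]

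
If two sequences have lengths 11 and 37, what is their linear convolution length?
Linear/full convolution length: m + n - 1 = 11 + 37 - 1 = 47

47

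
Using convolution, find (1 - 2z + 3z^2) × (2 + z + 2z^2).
Ascending coefficients: a = [1, -2, 3], b = [2, 1, 2]. c[0] = 1×2 = 2; c[1] = 1×1 + -2×2 = -3; c[2] = 1×2 + -2×1 + 3×2 = 6; c[3] = -2×2 + 3×1 = -1; c[4] = 3×2 = 6. Result coefficients: [2, -3, 6, -1, 6] → 2 - 3z + 6z^2 - z^3 + 6z^4

2 - 3z + 6z^2 - z^3 + 6z^4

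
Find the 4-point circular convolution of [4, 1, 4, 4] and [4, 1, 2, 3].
Use y[k] = Σ_j x[j]·h[(k-j) mod 4]. y[0] = 4×4 + 1×3 + 4×2 + 4×1 = 31; y[1] = 4×1 + 1×4 + 4×3 + 4×2 = 28; y[2] = 4×2 + 1×1 + 4×4 + 4×3 = 37; y[3] = 4×3 + 1×2 + 4×1 + 4×4 = 34. Result: [31, 28, 37, 34]

[31, 28, 37, 34]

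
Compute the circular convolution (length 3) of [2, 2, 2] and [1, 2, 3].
Use y[k] = Σ_j f[j]·g[(k-j) mod 3]. y[0] = 2×1 + 2×3 + 2×2 = 12; y[1] = 2×2 + 2×1 + 2×3 = 12; y[2] = 2×3 + 2×2 + 2×1 = 12. Result: [12, 12, 12]

[12, 12, 12]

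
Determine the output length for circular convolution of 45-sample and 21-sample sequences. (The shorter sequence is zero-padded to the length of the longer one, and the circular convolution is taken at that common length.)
Circular convolution (zero-padding the shorter input) has length max(m, n) = max(45, 21) = 45

45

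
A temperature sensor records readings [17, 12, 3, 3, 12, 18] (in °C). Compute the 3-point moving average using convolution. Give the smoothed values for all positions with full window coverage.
3-point moving average kernel = [1, 1, 1]. Apply in 'valid' mode (full window coverage): avg[0] = (17 + 12 + 3) / 3 = 10.67; avg[1] = (12 + 3 + 3) / 3 = 6.0; avg[2] = (3 + 3 + 12) / 3 = 6.0; avg[3] = (3 + 12 + 18) / 3 = 11.0. Smoothed values: [10.67, 6.0, 6.0, 11.0]

[10.67, 6.0, 6.0, 11.0]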